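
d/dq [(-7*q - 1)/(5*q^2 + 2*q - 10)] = (35*q^2 + 10*q + 72)/(25*q^4 + 20*q^3 - 96*q^2 - 40*q + 100)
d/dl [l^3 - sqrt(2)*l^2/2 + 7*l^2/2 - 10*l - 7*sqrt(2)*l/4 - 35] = 3*l^2 - sqrt(2)*l + 7*l - 10 - 7*sqrt(2)/4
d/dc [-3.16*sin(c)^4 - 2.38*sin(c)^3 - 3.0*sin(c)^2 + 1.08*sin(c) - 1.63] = (-12.64*sin(c)^3 - 7.14*sin(c)^2 - 6.0*sin(c) + 1.08)*cos(c)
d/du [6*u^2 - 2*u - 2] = 12*u - 2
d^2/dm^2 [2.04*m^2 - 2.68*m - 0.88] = 4.08000000000000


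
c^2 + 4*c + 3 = (c + 1)*(c + 3)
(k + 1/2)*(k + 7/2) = k^2 + 4*k + 7/4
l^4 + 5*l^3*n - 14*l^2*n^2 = l^2*(l - 2*n)*(l + 7*n)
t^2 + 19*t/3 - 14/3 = (t - 2/3)*(t + 7)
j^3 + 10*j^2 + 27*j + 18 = (j + 1)*(j + 3)*(j + 6)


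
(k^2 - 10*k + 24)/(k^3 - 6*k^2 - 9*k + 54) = (k - 4)/(k^2 - 9)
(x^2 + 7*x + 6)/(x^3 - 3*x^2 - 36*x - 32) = (x + 6)/(x^2 - 4*x - 32)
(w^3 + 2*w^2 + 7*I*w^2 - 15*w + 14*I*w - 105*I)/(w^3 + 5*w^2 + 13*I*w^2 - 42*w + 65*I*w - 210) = (w - 3)/(w + 6*I)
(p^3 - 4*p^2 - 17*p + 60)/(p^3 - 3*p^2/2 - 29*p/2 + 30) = 2*(p - 5)/(2*p - 5)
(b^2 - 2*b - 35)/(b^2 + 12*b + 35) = (b - 7)/(b + 7)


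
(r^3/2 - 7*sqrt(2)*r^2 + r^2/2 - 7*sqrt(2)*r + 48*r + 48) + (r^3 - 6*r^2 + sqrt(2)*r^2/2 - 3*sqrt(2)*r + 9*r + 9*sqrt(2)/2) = 3*r^3/2 - 13*sqrt(2)*r^2/2 - 11*r^2/2 - 10*sqrt(2)*r + 57*r + 9*sqrt(2)/2 + 48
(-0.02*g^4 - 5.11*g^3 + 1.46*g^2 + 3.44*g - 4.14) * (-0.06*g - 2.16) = 0.0012*g^5 + 0.3498*g^4 + 10.95*g^3 - 3.36*g^2 - 7.182*g + 8.9424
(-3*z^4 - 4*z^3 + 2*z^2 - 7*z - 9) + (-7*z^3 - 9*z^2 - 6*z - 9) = -3*z^4 - 11*z^3 - 7*z^2 - 13*z - 18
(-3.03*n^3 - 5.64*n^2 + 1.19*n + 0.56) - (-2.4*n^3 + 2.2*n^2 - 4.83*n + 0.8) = -0.63*n^3 - 7.84*n^2 + 6.02*n - 0.24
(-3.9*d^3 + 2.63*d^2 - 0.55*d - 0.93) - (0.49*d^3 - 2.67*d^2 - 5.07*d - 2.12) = -4.39*d^3 + 5.3*d^2 + 4.52*d + 1.19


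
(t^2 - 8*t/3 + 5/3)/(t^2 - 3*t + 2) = (t - 5/3)/(t - 2)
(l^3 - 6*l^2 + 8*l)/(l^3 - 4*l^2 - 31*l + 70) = l*(l - 4)/(l^2 - 2*l - 35)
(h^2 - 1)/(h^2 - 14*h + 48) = (h^2 - 1)/(h^2 - 14*h + 48)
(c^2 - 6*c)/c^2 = (c - 6)/c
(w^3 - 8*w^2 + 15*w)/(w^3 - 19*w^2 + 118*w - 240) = w*(w - 3)/(w^2 - 14*w + 48)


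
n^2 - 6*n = n*(n - 6)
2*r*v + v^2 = v*(2*r + v)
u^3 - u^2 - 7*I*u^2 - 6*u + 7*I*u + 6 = (u - 1)*(u - 6*I)*(u - I)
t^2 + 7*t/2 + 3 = (t + 3/2)*(t + 2)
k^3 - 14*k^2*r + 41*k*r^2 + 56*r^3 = (k - 8*r)*(k - 7*r)*(k + r)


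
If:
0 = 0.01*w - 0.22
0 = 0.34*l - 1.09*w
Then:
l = 70.53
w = 22.00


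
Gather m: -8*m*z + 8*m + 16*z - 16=m*(8 - 8*z) + 16*z - 16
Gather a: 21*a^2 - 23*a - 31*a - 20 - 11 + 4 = 21*a^2 - 54*a - 27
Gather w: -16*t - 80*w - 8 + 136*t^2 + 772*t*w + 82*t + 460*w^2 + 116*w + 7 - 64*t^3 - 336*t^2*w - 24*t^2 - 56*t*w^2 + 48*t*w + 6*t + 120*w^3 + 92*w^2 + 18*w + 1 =-64*t^3 + 112*t^2 + 72*t + 120*w^3 + w^2*(552 - 56*t) + w*(-336*t^2 + 820*t + 54)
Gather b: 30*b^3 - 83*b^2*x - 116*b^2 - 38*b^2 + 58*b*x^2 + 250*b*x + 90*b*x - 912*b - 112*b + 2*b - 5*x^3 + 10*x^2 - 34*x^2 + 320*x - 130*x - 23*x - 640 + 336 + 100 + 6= 30*b^3 + b^2*(-83*x - 154) + b*(58*x^2 + 340*x - 1022) - 5*x^3 - 24*x^2 + 167*x - 198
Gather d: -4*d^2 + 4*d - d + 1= -4*d^2 + 3*d + 1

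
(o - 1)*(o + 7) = o^2 + 6*o - 7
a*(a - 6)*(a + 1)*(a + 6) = a^4 + a^3 - 36*a^2 - 36*a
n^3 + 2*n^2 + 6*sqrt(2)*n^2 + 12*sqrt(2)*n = n*(n + 2)*(n + 6*sqrt(2))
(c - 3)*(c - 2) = c^2 - 5*c + 6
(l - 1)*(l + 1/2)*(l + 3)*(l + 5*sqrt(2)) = l^4 + 5*l^3/2 + 5*sqrt(2)*l^3 - 2*l^2 + 25*sqrt(2)*l^2/2 - 10*sqrt(2)*l - 3*l/2 - 15*sqrt(2)/2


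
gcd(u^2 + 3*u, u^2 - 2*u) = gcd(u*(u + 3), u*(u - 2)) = u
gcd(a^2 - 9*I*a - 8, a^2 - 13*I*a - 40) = a - 8*I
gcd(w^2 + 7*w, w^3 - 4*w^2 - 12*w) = w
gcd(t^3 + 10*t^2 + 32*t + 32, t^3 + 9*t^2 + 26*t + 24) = t^2 + 6*t + 8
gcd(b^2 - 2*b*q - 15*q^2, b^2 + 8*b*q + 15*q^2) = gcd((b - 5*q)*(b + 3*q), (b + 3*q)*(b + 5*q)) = b + 3*q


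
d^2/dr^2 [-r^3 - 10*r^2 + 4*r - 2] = -6*r - 20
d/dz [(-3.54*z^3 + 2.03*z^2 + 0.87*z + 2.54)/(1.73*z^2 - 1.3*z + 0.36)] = (-6.1242*z^4 + 9.204*z^3 - 7.9673*z^2 - 7.3268*z + 3.6152)/(2.9929*z^4 - 4.498*z^3 + 2.9356*z^2 - 0.936*z + 0.1296)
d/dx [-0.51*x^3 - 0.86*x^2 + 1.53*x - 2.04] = -1.53*x^2 - 1.72*x + 1.53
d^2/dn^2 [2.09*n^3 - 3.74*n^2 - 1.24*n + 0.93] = 12.54*n - 7.48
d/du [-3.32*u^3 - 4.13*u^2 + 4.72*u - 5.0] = -9.96*u^2 - 8.26*u + 4.72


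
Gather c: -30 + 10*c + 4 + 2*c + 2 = 12*c - 24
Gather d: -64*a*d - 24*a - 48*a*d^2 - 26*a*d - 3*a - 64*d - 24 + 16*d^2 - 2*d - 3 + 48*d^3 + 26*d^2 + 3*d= -27*a + 48*d^3 + d^2*(42 - 48*a) + d*(-90*a - 63) - 27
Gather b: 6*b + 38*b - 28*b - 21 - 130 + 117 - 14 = 16*b - 48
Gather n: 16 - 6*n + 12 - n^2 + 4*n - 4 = -n^2 - 2*n + 24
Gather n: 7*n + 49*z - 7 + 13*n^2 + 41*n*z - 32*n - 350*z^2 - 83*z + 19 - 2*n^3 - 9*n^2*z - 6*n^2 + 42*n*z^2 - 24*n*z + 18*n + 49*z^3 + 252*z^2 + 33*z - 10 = -2*n^3 + n^2*(7 - 9*z) + n*(42*z^2 + 17*z - 7) + 49*z^3 - 98*z^2 - z + 2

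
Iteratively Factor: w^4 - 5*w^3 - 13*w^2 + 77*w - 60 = (w + 4)*(w^3 - 9*w^2 + 23*w - 15) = (w - 5)*(w + 4)*(w^2 - 4*w + 3) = (w - 5)*(w - 3)*(w + 4)*(w - 1)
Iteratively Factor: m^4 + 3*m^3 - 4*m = (m + 2)*(m^3 + m^2 - 2*m) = (m - 1)*(m + 2)*(m^2 + 2*m) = m*(m - 1)*(m + 2)*(m + 2)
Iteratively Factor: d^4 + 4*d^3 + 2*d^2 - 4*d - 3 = (d + 1)*(d^3 + 3*d^2 - d - 3) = (d - 1)*(d + 1)*(d^2 + 4*d + 3) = (d - 1)*(d + 1)*(d + 3)*(d + 1)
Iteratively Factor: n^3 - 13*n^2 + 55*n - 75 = (n - 5)*(n^2 - 8*n + 15) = (n - 5)^2*(n - 3)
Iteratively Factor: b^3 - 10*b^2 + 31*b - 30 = (b - 3)*(b^2 - 7*b + 10) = (b - 3)*(b - 2)*(b - 5)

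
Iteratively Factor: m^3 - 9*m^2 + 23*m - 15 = (m - 5)*(m^2 - 4*m + 3) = (m - 5)*(m - 1)*(m - 3)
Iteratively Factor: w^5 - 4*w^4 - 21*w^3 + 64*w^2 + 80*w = (w + 1)*(w^4 - 5*w^3 - 16*w^2 + 80*w) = (w + 1)*(w + 4)*(w^3 - 9*w^2 + 20*w) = (w - 4)*(w + 1)*(w + 4)*(w^2 - 5*w) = w*(w - 4)*(w + 1)*(w + 4)*(w - 5)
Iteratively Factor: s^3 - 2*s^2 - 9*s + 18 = (s - 3)*(s^2 + s - 6) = (s - 3)*(s - 2)*(s + 3)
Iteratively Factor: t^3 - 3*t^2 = (t)*(t^2 - 3*t) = t*(t - 3)*(t)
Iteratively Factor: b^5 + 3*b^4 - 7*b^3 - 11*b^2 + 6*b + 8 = (b - 1)*(b^4 + 4*b^3 - 3*b^2 - 14*b - 8) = (b - 1)*(b + 1)*(b^3 + 3*b^2 - 6*b - 8) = (b - 1)*(b + 1)^2*(b^2 + 2*b - 8) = (b - 2)*(b - 1)*(b + 1)^2*(b + 4)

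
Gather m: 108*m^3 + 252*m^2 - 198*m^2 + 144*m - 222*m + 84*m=108*m^3 + 54*m^2 + 6*m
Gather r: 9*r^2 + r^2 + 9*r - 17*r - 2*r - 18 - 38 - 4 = 10*r^2 - 10*r - 60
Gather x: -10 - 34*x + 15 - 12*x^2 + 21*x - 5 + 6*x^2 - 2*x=-6*x^2 - 15*x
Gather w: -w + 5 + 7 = 12 - w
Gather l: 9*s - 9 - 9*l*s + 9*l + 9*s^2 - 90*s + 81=l*(9 - 9*s) + 9*s^2 - 81*s + 72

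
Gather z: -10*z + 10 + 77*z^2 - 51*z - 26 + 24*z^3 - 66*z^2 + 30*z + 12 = 24*z^3 + 11*z^2 - 31*z - 4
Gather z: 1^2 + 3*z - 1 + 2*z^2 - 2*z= 2*z^2 + z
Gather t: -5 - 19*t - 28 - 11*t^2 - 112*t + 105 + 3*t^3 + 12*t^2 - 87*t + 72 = 3*t^3 + t^2 - 218*t + 144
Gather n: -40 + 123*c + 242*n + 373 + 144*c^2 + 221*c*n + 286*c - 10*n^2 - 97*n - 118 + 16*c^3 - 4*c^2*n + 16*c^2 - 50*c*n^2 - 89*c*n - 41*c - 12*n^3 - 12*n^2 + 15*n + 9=16*c^3 + 160*c^2 + 368*c - 12*n^3 + n^2*(-50*c - 22) + n*(-4*c^2 + 132*c + 160) + 224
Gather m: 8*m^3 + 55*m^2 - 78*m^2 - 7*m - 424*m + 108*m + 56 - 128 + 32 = 8*m^3 - 23*m^2 - 323*m - 40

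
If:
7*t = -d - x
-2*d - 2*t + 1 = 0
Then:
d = x/6 + 7/12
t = -x/6 - 1/12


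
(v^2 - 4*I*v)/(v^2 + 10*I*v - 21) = v*(v - 4*I)/(v^2 + 10*I*v - 21)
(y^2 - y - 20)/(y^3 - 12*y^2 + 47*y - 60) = (y + 4)/(y^2 - 7*y + 12)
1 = 1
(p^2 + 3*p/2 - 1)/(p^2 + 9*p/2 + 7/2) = (2*p^2 + 3*p - 2)/(2*p^2 + 9*p + 7)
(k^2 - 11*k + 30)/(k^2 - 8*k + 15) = (k - 6)/(k - 3)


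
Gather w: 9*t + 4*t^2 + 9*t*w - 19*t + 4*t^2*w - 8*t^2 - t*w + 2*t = -4*t^2 - 8*t + w*(4*t^2 + 8*t)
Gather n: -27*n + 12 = 12 - 27*n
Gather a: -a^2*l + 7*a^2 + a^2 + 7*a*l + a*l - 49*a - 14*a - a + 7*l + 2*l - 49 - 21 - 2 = a^2*(8 - l) + a*(8*l - 64) + 9*l - 72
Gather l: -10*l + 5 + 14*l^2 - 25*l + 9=14*l^2 - 35*l + 14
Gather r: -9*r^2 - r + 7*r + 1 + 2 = -9*r^2 + 6*r + 3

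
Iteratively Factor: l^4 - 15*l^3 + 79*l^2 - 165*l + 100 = (l - 4)*(l^3 - 11*l^2 + 35*l - 25) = (l - 4)*(l - 1)*(l^2 - 10*l + 25) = (l - 5)*(l - 4)*(l - 1)*(l - 5)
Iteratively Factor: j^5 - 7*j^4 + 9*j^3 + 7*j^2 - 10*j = (j - 5)*(j^4 - 2*j^3 - j^2 + 2*j) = (j - 5)*(j - 1)*(j^3 - j^2 - 2*j) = (j - 5)*(j - 1)*(j + 1)*(j^2 - 2*j) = (j - 5)*(j - 2)*(j - 1)*(j + 1)*(j)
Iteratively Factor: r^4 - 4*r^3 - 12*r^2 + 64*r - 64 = (r - 4)*(r^3 - 12*r + 16) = (r - 4)*(r - 2)*(r^2 + 2*r - 8) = (r - 4)*(r - 2)*(r + 4)*(r - 2)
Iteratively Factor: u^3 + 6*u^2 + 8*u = (u + 4)*(u^2 + 2*u) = u*(u + 4)*(u + 2)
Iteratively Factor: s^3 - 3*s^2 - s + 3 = (s - 3)*(s^2 - 1) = (s - 3)*(s - 1)*(s + 1)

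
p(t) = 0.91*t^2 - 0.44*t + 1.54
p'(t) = 1.82*t - 0.44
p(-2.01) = 6.10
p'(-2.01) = -4.10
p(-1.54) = 4.38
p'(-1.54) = -3.24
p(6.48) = 36.90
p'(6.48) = 11.35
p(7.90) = 54.86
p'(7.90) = 13.94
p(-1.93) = 5.78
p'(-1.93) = -3.95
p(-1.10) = 3.13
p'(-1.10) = -2.44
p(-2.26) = 7.18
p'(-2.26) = -4.55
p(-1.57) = 4.47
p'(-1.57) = -3.30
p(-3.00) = 11.05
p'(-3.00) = -5.90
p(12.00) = 127.30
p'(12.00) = 21.40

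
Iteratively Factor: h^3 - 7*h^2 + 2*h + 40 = (h - 4)*(h^2 - 3*h - 10) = (h - 4)*(h + 2)*(h - 5)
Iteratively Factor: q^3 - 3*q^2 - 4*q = (q)*(q^2 - 3*q - 4) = q*(q + 1)*(q - 4)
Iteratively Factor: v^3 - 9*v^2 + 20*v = (v - 5)*(v^2 - 4*v) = (v - 5)*(v - 4)*(v)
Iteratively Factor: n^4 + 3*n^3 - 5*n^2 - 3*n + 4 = (n - 1)*(n^3 + 4*n^2 - n - 4) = (n - 1)^2*(n^2 + 5*n + 4) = (n - 1)^2*(n + 4)*(n + 1)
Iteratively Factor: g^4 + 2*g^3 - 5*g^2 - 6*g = (g + 1)*(g^3 + g^2 - 6*g) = g*(g + 1)*(g^2 + g - 6) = g*(g - 2)*(g + 1)*(g + 3)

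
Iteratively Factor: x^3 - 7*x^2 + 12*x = (x - 3)*(x^2 - 4*x) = (x - 4)*(x - 3)*(x)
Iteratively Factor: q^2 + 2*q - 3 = (q + 3)*(q - 1)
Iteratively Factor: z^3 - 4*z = (z - 2)*(z^2 + 2*z) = (z - 2)*(z + 2)*(z)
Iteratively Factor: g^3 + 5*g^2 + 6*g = (g + 3)*(g^2 + 2*g) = g*(g + 3)*(g + 2)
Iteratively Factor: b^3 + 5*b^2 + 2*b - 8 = (b - 1)*(b^2 + 6*b + 8) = (b - 1)*(b + 2)*(b + 4)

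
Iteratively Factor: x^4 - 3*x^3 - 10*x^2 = (x + 2)*(x^3 - 5*x^2) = (x - 5)*(x + 2)*(x^2) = x*(x - 5)*(x + 2)*(x)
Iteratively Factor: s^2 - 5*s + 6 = (s - 3)*(s - 2)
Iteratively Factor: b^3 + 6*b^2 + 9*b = (b)*(b^2 + 6*b + 9) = b*(b + 3)*(b + 3)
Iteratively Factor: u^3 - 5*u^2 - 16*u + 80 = (u - 4)*(u^2 - u - 20) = (u - 5)*(u - 4)*(u + 4)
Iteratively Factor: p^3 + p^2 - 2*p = (p - 1)*(p^2 + 2*p) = (p - 1)*(p + 2)*(p)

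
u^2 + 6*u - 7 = (u - 1)*(u + 7)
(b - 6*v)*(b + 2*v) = b^2 - 4*b*v - 12*v^2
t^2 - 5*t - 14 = (t - 7)*(t + 2)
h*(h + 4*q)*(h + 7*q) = h^3 + 11*h^2*q + 28*h*q^2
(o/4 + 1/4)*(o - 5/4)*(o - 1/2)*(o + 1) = o^4/4 + o^3/16 - 15*o^2/32 - o/8 + 5/32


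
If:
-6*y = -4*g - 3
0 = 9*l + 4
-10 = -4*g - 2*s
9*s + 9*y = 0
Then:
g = 33/8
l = -4/9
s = -13/4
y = 13/4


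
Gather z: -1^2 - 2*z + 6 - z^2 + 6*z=-z^2 + 4*z + 5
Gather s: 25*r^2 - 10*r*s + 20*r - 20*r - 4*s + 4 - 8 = 25*r^2 + s*(-10*r - 4) - 4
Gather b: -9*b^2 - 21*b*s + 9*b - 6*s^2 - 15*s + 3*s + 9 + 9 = -9*b^2 + b*(9 - 21*s) - 6*s^2 - 12*s + 18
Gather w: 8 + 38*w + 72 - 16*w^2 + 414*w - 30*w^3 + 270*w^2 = -30*w^3 + 254*w^2 + 452*w + 80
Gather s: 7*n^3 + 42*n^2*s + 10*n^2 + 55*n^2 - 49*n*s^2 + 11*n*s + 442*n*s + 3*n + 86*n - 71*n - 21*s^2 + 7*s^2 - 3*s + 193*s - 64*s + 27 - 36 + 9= 7*n^3 + 65*n^2 + 18*n + s^2*(-49*n - 14) + s*(42*n^2 + 453*n + 126)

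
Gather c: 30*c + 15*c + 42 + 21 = 45*c + 63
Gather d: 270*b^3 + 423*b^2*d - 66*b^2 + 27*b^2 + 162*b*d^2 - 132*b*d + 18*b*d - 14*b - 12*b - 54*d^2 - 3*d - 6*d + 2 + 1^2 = 270*b^3 - 39*b^2 - 26*b + d^2*(162*b - 54) + d*(423*b^2 - 114*b - 9) + 3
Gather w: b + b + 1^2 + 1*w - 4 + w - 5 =2*b + 2*w - 8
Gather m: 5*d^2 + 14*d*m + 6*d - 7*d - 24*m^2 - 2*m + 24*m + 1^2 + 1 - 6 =5*d^2 - d - 24*m^2 + m*(14*d + 22) - 4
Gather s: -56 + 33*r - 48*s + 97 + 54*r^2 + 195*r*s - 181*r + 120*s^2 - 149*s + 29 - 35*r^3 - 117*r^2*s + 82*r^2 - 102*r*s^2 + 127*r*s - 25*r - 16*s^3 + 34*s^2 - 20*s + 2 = -35*r^3 + 136*r^2 - 173*r - 16*s^3 + s^2*(154 - 102*r) + s*(-117*r^2 + 322*r - 217) + 72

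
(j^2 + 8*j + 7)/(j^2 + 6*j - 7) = (j + 1)/(j - 1)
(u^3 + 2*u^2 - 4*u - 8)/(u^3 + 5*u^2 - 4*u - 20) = (u + 2)/(u + 5)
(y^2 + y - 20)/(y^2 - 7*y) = (y^2 + y - 20)/(y*(y - 7))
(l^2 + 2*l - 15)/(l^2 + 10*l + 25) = (l - 3)/(l + 5)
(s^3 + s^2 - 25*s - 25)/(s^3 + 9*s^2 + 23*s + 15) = (s - 5)/(s + 3)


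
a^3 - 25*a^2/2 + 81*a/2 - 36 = (a - 8)*(a - 3)*(a - 3/2)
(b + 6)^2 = b^2 + 12*b + 36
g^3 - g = g*(g - 1)*(g + 1)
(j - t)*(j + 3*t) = j^2 + 2*j*t - 3*t^2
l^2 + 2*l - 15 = (l - 3)*(l + 5)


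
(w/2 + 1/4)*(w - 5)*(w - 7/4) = w^3/2 - 25*w^2/8 + 43*w/16 + 35/16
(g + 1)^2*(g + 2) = g^3 + 4*g^2 + 5*g + 2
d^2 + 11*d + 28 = (d + 4)*(d + 7)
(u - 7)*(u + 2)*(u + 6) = u^3 + u^2 - 44*u - 84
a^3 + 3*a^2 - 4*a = a*(a - 1)*(a + 4)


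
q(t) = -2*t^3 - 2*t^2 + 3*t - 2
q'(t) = -6*t^2 - 4*t + 3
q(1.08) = -3.61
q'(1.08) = -8.32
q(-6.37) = 414.69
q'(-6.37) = -214.98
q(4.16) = -168.11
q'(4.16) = -117.47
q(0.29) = -1.35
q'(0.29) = 1.34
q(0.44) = -1.24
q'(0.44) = 0.08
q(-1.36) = -4.75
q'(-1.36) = -2.66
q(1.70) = -12.51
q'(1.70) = -21.14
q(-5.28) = 220.80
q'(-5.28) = -143.15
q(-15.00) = 6253.00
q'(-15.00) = -1287.00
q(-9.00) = 1267.00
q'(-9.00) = -447.00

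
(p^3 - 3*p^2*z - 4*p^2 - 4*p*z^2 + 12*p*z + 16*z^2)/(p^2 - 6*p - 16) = (-p^3 + 3*p^2*z + 4*p^2 + 4*p*z^2 - 12*p*z - 16*z^2)/(-p^2 + 6*p + 16)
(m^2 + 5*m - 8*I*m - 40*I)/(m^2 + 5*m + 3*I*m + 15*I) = (m - 8*I)/(m + 3*I)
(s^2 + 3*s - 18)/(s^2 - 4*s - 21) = (-s^2 - 3*s + 18)/(-s^2 + 4*s + 21)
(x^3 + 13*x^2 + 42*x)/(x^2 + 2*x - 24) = x*(x + 7)/(x - 4)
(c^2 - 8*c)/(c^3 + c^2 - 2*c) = (c - 8)/(c^2 + c - 2)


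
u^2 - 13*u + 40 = (u - 8)*(u - 5)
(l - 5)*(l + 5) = l^2 - 25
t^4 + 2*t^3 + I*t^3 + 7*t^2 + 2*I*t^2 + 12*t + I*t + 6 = (t + 1)^2*(t - 2*I)*(t + 3*I)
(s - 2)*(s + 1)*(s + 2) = s^3 + s^2 - 4*s - 4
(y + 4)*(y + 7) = y^2 + 11*y + 28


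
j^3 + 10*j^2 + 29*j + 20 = (j + 1)*(j + 4)*(j + 5)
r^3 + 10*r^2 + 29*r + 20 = (r + 1)*(r + 4)*(r + 5)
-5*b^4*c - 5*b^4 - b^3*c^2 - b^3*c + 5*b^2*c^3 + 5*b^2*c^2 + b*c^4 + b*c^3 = (-b + c)*(b + c)*(5*b + c)*(b*c + b)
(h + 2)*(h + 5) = h^2 + 7*h + 10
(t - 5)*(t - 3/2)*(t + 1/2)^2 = t^4 - 11*t^3/2 + 5*t^2/4 + 47*t/8 + 15/8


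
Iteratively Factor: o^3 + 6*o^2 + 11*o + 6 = (o + 2)*(o^2 + 4*o + 3) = (o + 2)*(o + 3)*(o + 1)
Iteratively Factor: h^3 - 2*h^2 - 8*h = (h)*(h^2 - 2*h - 8) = h*(h + 2)*(h - 4)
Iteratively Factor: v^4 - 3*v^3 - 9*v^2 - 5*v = (v + 1)*(v^3 - 4*v^2 - 5*v) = v*(v + 1)*(v^2 - 4*v - 5) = v*(v - 5)*(v + 1)*(v + 1)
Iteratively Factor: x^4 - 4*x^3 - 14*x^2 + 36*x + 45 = (x - 5)*(x^3 + x^2 - 9*x - 9) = (x - 5)*(x + 3)*(x^2 - 2*x - 3) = (x - 5)*(x - 3)*(x + 3)*(x + 1)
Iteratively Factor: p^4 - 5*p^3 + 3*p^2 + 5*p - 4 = (p + 1)*(p^3 - 6*p^2 + 9*p - 4) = (p - 1)*(p + 1)*(p^2 - 5*p + 4) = (p - 1)^2*(p + 1)*(p - 4)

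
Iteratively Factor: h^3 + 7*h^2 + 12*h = (h)*(h^2 + 7*h + 12) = h*(h + 4)*(h + 3)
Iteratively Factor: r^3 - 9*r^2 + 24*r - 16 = (r - 4)*(r^2 - 5*r + 4) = (r - 4)^2*(r - 1)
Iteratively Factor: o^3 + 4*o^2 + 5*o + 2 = (o + 1)*(o^2 + 3*o + 2) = (o + 1)*(o + 2)*(o + 1)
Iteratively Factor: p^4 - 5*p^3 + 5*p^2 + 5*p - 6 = (p - 2)*(p^3 - 3*p^2 - p + 3) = (p - 2)*(p + 1)*(p^2 - 4*p + 3) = (p - 3)*(p - 2)*(p + 1)*(p - 1)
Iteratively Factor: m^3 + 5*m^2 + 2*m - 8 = (m + 2)*(m^2 + 3*m - 4) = (m + 2)*(m + 4)*(m - 1)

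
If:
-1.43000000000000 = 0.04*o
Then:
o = -35.75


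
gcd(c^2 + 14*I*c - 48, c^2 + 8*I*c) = c + 8*I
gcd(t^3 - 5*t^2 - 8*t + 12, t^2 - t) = t - 1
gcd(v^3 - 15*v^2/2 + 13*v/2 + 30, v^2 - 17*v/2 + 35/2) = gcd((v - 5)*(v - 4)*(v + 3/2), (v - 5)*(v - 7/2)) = v - 5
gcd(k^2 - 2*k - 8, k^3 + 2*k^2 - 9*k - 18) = k + 2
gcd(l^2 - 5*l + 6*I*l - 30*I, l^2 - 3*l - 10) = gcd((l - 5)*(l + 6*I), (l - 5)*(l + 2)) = l - 5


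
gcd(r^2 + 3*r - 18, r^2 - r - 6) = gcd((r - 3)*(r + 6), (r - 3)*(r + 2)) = r - 3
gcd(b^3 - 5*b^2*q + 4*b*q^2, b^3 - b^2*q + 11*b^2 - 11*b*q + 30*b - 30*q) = -b + q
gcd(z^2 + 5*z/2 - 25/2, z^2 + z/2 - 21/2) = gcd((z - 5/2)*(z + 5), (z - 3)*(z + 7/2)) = 1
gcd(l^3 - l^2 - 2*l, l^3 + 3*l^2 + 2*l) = l^2 + l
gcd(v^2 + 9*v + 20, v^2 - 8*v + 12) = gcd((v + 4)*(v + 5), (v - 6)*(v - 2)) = 1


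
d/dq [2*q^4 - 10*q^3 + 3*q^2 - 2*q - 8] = 8*q^3 - 30*q^2 + 6*q - 2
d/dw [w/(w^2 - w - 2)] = (w^2 - w*(2*w - 1) - w - 2)/(-w^2 + w + 2)^2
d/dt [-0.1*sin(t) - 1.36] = -0.1*cos(t)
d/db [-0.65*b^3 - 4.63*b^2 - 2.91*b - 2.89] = -1.95*b^2 - 9.26*b - 2.91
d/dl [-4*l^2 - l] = -8*l - 1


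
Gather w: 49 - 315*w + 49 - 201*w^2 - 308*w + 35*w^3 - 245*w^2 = 35*w^3 - 446*w^2 - 623*w + 98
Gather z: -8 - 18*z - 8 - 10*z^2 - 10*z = -10*z^2 - 28*z - 16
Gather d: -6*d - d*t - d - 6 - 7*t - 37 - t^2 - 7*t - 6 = d*(-t - 7) - t^2 - 14*t - 49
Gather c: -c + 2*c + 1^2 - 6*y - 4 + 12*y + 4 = c + 6*y + 1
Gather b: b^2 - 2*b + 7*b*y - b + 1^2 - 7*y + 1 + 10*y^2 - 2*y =b^2 + b*(7*y - 3) + 10*y^2 - 9*y + 2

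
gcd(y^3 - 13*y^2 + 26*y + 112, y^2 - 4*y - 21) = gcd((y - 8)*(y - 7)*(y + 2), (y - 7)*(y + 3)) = y - 7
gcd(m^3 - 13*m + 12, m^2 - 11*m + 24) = m - 3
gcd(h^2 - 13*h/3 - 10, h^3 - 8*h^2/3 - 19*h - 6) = h - 6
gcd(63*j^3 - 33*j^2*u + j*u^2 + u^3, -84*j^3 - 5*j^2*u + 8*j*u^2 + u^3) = -21*j^2 + 4*j*u + u^2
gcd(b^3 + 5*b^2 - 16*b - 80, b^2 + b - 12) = b + 4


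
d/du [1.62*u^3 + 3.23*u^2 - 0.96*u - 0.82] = 4.86*u^2 + 6.46*u - 0.96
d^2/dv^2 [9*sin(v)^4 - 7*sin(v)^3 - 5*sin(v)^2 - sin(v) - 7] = -144*sin(v)^4 + 63*sin(v)^3 + 128*sin(v)^2 - 41*sin(v) - 10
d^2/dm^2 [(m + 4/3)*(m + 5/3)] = 2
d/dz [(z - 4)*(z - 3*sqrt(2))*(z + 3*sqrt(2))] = 3*z^2 - 8*z - 18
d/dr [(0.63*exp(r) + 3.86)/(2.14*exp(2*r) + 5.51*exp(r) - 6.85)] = (-(0.63*exp(r) + 3.86)*(4.28*exp(r) + 5.51) + 1.3482*exp(2*r) + 3.4713*exp(r) - 4.3155)*exp(r)/(2.14*exp(2*r) + 5.51*exp(r) - 6.85)^2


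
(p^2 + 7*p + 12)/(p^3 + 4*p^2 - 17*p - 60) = (p + 4)/(p^2 + p - 20)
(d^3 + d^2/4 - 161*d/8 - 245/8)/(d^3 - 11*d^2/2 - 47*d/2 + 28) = (4*d^2 - 13*d - 35)/(4*(d^2 - 9*d + 8))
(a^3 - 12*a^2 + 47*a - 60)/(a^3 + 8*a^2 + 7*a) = (a^3 - 12*a^2 + 47*a - 60)/(a*(a^2 + 8*a + 7))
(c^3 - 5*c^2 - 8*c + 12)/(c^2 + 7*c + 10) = (c^2 - 7*c + 6)/(c + 5)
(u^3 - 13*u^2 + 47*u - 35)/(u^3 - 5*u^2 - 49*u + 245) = (u - 1)/(u + 7)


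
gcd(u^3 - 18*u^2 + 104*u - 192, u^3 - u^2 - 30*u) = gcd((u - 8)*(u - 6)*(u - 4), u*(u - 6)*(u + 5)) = u - 6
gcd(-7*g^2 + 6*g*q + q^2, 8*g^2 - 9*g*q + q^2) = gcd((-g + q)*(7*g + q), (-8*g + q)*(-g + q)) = -g + q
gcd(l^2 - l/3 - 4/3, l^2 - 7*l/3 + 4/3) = l - 4/3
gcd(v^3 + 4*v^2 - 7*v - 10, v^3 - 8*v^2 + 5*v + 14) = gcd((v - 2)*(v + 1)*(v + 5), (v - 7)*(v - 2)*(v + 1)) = v^2 - v - 2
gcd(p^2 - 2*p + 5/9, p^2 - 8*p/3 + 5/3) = p - 5/3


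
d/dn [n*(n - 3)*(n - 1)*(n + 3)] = 4*n^3 - 3*n^2 - 18*n + 9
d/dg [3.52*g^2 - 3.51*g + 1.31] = 7.04*g - 3.51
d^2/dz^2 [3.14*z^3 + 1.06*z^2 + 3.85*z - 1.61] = 18.84*z + 2.12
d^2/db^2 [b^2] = 2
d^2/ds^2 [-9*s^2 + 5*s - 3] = -18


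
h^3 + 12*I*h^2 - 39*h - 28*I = (h + I)*(h + 4*I)*(h + 7*I)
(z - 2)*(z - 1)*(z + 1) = z^3 - 2*z^2 - z + 2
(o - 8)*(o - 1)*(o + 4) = o^3 - 5*o^2 - 28*o + 32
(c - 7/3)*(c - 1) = c^2 - 10*c/3 + 7/3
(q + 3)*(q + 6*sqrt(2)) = q^2 + 3*q + 6*sqrt(2)*q + 18*sqrt(2)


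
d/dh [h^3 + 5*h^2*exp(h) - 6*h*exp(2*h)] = 5*h^2*exp(h) + 3*h^2 - 12*h*exp(2*h) + 10*h*exp(h) - 6*exp(2*h)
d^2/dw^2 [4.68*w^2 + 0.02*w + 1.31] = 9.36000000000000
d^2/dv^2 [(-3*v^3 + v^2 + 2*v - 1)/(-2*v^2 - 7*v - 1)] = 6*(49*v^3 + 27*v^2 + 21*v + 20)/(8*v^6 + 84*v^5 + 306*v^4 + 427*v^3 + 153*v^2 + 21*v + 1)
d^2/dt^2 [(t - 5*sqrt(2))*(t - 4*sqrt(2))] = 2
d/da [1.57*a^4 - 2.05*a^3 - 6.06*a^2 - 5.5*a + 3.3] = 6.28*a^3 - 6.15*a^2 - 12.12*a - 5.5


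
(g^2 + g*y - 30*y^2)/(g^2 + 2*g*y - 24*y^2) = (-g + 5*y)/(-g + 4*y)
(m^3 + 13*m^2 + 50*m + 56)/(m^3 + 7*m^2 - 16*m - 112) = (m + 2)/(m - 4)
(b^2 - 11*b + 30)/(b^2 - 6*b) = (b - 5)/b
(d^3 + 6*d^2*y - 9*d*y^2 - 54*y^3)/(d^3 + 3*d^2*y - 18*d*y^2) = (d + 3*y)/d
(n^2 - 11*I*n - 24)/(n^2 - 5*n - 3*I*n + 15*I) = (n - 8*I)/(n - 5)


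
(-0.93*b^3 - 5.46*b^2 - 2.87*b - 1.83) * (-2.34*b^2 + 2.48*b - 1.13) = 2.1762*b^5 + 10.47*b^4 - 5.7741*b^3 + 3.3344*b^2 - 1.2953*b + 2.0679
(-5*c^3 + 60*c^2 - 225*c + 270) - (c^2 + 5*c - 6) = -5*c^3 + 59*c^2 - 230*c + 276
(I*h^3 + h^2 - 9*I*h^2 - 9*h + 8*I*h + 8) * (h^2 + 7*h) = I*h^5 + h^4 - 2*I*h^4 - 2*h^3 - 55*I*h^3 - 55*h^2 + 56*I*h^2 + 56*h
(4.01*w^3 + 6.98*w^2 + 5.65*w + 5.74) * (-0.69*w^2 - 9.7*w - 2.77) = -2.7669*w^5 - 43.7132*w^4 - 82.7122*w^3 - 78.1002*w^2 - 71.3285*w - 15.8998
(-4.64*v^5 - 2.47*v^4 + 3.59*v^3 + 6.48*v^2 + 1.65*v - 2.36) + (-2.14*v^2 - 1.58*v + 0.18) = -4.64*v^5 - 2.47*v^4 + 3.59*v^3 + 4.34*v^2 + 0.0699999999999998*v - 2.18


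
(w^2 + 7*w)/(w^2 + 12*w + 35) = w/(w + 5)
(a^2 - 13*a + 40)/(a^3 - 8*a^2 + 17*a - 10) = (a - 8)/(a^2 - 3*a + 2)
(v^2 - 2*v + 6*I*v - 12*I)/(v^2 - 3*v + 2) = (v + 6*I)/(v - 1)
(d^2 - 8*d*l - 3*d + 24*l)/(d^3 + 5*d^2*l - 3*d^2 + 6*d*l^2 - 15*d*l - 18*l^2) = (d - 8*l)/(d^2 + 5*d*l + 6*l^2)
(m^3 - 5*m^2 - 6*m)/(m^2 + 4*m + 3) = m*(m - 6)/(m + 3)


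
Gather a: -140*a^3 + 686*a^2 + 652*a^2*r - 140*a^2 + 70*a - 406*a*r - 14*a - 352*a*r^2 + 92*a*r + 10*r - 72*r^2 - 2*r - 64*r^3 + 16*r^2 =-140*a^3 + a^2*(652*r + 546) + a*(-352*r^2 - 314*r + 56) - 64*r^3 - 56*r^2 + 8*r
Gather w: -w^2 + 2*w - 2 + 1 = -w^2 + 2*w - 1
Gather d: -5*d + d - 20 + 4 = -4*d - 16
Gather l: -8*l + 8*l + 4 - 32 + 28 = 0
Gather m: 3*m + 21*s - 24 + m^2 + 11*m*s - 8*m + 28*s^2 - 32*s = m^2 + m*(11*s - 5) + 28*s^2 - 11*s - 24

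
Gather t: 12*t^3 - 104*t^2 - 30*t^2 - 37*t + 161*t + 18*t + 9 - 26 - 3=12*t^3 - 134*t^2 + 142*t - 20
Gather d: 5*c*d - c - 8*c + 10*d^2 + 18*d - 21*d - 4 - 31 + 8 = -9*c + 10*d^2 + d*(5*c - 3) - 27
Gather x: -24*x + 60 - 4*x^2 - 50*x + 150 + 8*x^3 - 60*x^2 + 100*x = 8*x^3 - 64*x^2 + 26*x + 210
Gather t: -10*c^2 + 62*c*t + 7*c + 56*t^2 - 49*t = -10*c^2 + 7*c + 56*t^2 + t*(62*c - 49)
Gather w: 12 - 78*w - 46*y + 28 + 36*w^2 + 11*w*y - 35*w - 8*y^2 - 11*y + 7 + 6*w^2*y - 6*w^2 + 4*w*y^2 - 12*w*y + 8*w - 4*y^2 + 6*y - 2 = w^2*(6*y + 30) + w*(4*y^2 - y - 105) - 12*y^2 - 51*y + 45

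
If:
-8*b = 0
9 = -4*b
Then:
No Solution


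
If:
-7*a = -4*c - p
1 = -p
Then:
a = 4*c/7 - 1/7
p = -1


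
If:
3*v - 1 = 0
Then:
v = 1/3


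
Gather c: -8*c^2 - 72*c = -8*c^2 - 72*c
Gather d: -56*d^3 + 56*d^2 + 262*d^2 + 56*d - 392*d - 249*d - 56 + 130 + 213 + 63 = -56*d^3 + 318*d^2 - 585*d + 350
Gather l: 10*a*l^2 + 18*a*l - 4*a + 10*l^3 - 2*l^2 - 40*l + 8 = -4*a + 10*l^3 + l^2*(10*a - 2) + l*(18*a - 40) + 8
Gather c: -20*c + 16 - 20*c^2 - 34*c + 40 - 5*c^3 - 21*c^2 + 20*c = -5*c^3 - 41*c^2 - 34*c + 56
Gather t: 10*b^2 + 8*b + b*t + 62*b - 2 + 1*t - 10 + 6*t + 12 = 10*b^2 + 70*b + t*(b + 7)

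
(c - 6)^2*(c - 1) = c^3 - 13*c^2 + 48*c - 36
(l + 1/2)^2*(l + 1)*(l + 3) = l^4 + 5*l^3 + 29*l^2/4 + 4*l + 3/4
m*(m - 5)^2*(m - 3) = m^4 - 13*m^3 + 55*m^2 - 75*m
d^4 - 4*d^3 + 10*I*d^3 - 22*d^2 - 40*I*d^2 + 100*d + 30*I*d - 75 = (d - 3)*(d - 1)*(d + 5*I)^2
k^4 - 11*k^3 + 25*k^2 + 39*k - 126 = (k - 7)*(k - 3)^2*(k + 2)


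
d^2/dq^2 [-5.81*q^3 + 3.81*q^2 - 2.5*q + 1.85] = 7.62 - 34.86*q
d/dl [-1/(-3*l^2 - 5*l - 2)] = (-6*l - 5)/(3*l^2 + 5*l + 2)^2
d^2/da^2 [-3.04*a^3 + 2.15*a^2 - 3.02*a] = 4.3 - 18.24*a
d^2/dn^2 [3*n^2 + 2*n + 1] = 6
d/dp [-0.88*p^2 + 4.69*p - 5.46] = 4.69 - 1.76*p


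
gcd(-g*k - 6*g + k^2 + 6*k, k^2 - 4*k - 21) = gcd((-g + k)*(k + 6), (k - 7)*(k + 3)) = 1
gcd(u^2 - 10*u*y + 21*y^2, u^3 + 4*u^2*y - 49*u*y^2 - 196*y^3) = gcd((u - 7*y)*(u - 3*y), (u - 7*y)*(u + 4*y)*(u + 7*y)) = -u + 7*y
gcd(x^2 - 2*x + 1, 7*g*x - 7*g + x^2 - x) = x - 1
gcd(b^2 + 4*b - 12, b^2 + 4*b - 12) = b^2 + 4*b - 12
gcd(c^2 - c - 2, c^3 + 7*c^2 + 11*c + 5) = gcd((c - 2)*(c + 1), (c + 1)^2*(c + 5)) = c + 1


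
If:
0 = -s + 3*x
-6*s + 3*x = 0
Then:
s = 0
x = 0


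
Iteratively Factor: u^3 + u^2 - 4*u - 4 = (u - 2)*(u^2 + 3*u + 2) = (u - 2)*(u + 1)*(u + 2)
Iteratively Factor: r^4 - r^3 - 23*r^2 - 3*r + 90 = (r + 3)*(r^3 - 4*r^2 - 11*r + 30) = (r - 5)*(r + 3)*(r^2 + r - 6) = (r - 5)*(r - 2)*(r + 3)*(r + 3)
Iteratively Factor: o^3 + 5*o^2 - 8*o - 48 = (o + 4)*(o^2 + o - 12) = (o - 3)*(o + 4)*(o + 4)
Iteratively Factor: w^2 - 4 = (w + 2)*(w - 2)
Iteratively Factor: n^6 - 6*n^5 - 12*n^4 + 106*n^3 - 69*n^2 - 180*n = (n - 5)*(n^5 - n^4 - 17*n^3 + 21*n^2 + 36*n) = (n - 5)*(n + 1)*(n^4 - 2*n^3 - 15*n^2 + 36*n) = (n - 5)*(n - 3)*(n + 1)*(n^3 + n^2 - 12*n) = (n - 5)*(n - 3)*(n + 1)*(n + 4)*(n^2 - 3*n) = (n - 5)*(n - 3)^2*(n + 1)*(n + 4)*(n)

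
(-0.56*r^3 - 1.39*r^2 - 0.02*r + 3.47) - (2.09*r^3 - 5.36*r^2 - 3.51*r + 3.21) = -2.65*r^3 + 3.97*r^2 + 3.49*r + 0.26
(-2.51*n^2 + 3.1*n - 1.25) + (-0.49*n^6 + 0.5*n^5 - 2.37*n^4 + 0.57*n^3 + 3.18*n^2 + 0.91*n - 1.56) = -0.49*n^6 + 0.5*n^5 - 2.37*n^4 + 0.57*n^3 + 0.67*n^2 + 4.01*n - 2.81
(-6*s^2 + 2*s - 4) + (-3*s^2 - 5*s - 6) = -9*s^2 - 3*s - 10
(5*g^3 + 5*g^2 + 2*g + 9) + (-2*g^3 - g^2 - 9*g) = 3*g^3 + 4*g^2 - 7*g + 9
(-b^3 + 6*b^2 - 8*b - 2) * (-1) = b^3 - 6*b^2 + 8*b + 2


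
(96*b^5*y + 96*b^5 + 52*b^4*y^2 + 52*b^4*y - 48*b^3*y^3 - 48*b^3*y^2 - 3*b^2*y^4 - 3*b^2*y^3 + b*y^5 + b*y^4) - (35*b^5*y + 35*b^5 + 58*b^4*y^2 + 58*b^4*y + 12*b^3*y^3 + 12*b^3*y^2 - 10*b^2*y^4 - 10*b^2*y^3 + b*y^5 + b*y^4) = 61*b^5*y + 61*b^5 - 6*b^4*y^2 - 6*b^4*y - 60*b^3*y^3 - 60*b^3*y^2 + 7*b^2*y^4 + 7*b^2*y^3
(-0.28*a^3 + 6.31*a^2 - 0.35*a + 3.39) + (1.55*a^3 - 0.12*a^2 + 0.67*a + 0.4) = 1.27*a^3 + 6.19*a^2 + 0.32*a + 3.79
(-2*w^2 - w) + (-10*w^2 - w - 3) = -12*w^2 - 2*w - 3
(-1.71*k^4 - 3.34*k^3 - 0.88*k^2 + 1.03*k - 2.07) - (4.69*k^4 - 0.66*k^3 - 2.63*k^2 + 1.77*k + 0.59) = -6.4*k^4 - 2.68*k^3 + 1.75*k^2 - 0.74*k - 2.66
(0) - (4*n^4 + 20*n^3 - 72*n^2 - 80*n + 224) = -4*n^4 - 20*n^3 + 72*n^2 + 80*n - 224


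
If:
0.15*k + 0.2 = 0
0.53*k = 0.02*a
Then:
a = -35.33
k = -1.33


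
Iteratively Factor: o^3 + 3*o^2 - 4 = (o - 1)*(o^2 + 4*o + 4) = (o - 1)*(o + 2)*(o + 2)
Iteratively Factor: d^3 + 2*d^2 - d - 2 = (d + 1)*(d^2 + d - 2) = (d + 1)*(d + 2)*(d - 1)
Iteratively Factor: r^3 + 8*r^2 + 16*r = (r + 4)*(r^2 + 4*r) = (r + 4)^2*(r)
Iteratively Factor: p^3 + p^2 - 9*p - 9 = (p + 3)*(p^2 - 2*p - 3) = (p + 1)*(p + 3)*(p - 3)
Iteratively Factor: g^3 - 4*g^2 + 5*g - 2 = (g - 2)*(g^2 - 2*g + 1) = (g - 2)*(g - 1)*(g - 1)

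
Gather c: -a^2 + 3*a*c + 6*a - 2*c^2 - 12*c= -a^2 + 6*a - 2*c^2 + c*(3*a - 12)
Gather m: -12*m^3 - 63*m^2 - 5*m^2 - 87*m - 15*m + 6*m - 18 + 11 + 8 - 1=-12*m^3 - 68*m^2 - 96*m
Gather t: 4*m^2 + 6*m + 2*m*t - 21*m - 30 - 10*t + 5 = 4*m^2 - 15*m + t*(2*m - 10) - 25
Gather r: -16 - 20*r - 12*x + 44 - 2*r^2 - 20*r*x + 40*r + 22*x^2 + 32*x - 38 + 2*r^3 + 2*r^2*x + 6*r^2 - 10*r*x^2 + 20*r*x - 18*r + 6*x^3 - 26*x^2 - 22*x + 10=2*r^3 + r^2*(2*x + 4) + r*(2 - 10*x^2) + 6*x^3 - 4*x^2 - 2*x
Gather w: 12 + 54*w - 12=54*w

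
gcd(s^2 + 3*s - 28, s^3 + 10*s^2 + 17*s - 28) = s + 7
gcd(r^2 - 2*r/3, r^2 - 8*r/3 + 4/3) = r - 2/3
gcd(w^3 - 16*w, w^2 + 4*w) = w^2 + 4*w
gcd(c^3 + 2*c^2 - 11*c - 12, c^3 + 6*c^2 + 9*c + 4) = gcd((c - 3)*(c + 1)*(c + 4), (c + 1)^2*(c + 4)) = c^2 + 5*c + 4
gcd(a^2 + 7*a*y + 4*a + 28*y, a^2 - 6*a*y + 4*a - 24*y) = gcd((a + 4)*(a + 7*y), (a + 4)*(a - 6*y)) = a + 4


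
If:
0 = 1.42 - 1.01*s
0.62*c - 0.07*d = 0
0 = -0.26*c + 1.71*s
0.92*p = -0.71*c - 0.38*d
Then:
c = 9.25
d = 81.90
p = -40.96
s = 1.41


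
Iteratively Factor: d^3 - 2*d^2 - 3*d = (d)*(d^2 - 2*d - 3) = d*(d + 1)*(d - 3)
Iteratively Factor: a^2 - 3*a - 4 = (a - 4)*(a + 1)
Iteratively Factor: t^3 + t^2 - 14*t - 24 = (t - 4)*(t^2 + 5*t + 6) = (t - 4)*(t + 2)*(t + 3)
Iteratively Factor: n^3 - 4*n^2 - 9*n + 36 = (n - 3)*(n^2 - n - 12) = (n - 3)*(n + 3)*(n - 4)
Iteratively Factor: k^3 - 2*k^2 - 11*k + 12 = (k - 4)*(k^2 + 2*k - 3) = (k - 4)*(k + 3)*(k - 1)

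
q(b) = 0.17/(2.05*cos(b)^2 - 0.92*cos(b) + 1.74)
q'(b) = 0.17*(4.1*sin(b)*cos(b) - 0.92*sin(b))/(2.05*cos(b)^2 - 0.92*cos(b) + 1.74)^2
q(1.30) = 0.10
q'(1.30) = 0.01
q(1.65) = 0.09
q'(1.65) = -0.06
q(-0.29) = 0.06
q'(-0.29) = -0.02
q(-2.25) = 0.05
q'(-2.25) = 0.05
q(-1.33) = 0.10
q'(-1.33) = -0.00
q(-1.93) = 0.07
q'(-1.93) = 0.07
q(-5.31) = 0.09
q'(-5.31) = 0.06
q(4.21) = 0.06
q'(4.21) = 0.06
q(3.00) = 0.04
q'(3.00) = -0.00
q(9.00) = 0.04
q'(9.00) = -0.02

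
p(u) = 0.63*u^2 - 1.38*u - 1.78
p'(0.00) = -1.38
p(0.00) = -1.78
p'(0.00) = -1.38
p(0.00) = -1.78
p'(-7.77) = -11.17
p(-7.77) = 46.98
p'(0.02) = -1.35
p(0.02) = -1.81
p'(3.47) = 2.99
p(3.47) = 1.02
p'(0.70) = -0.50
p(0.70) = -2.44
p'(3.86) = 3.48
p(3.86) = 2.28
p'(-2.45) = -4.47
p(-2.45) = 5.38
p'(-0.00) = -1.38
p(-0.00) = -1.78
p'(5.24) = 5.22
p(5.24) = 8.29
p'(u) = 1.26*u - 1.38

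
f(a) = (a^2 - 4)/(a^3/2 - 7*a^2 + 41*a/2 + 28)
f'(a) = 2*a/(a^3/2 - 7*a^2 + 41*a/2 + 28) + (a^2 - 4)*(-3*a^2/2 + 14*a - 41/2)/(a^3/2 - 7*a^2 + 41*a/2 + 28)^2 = 2*(-a^4 + 53*a^2 + 164)/(a^6 - 28*a^5 + 278*a^4 - 1036*a^3 + 113*a^2 + 4592*a + 3136)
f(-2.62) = -0.03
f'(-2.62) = 0.04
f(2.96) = 0.12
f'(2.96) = 0.17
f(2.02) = 0.00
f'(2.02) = 0.09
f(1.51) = -0.04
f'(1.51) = 0.07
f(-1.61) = 0.06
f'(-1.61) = 0.23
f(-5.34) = -0.07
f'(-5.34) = 0.00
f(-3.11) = -0.05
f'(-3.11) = 0.02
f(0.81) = -0.08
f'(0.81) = 0.06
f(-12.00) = -0.07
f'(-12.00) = 0.00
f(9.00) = 7.70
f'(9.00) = -10.52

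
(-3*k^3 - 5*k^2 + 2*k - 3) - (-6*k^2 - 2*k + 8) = -3*k^3 + k^2 + 4*k - 11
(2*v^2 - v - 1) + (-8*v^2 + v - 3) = -6*v^2 - 4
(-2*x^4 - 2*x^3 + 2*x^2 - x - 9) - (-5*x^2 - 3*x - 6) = -2*x^4 - 2*x^3 + 7*x^2 + 2*x - 3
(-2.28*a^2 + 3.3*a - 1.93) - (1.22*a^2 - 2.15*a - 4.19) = -3.5*a^2 + 5.45*a + 2.26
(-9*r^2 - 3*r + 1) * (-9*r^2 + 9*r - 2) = 81*r^4 - 54*r^3 - 18*r^2 + 15*r - 2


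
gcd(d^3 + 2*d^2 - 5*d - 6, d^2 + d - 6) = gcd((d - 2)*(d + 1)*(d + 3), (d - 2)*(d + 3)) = d^2 + d - 6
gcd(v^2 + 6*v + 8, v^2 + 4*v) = v + 4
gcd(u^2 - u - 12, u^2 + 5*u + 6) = u + 3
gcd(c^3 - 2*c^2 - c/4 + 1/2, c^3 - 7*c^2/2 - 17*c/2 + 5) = c - 1/2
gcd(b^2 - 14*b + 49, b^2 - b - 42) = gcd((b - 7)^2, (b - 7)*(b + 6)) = b - 7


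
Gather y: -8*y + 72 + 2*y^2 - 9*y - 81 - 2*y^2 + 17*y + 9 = 0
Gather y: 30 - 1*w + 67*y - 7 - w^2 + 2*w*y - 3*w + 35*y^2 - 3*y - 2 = -w^2 - 4*w + 35*y^2 + y*(2*w + 64) + 21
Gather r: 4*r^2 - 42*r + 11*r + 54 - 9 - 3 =4*r^2 - 31*r + 42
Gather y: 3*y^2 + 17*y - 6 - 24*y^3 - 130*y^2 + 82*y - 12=-24*y^3 - 127*y^2 + 99*y - 18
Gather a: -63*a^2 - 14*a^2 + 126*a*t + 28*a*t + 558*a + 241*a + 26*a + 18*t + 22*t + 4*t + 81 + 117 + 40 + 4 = -77*a^2 + a*(154*t + 825) + 44*t + 242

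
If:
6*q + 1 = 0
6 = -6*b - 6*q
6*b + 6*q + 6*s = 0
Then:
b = -5/6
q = -1/6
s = 1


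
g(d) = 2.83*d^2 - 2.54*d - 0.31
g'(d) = 5.66*d - 2.54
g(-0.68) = 2.73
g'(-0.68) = -6.39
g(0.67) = -0.74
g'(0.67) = 1.25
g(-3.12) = 35.16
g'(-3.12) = -20.20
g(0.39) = -0.87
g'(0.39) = -0.33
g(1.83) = 4.52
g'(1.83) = 7.82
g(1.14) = 0.47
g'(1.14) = 3.91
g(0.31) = -0.83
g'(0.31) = -0.79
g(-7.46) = 176.13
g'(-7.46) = -44.76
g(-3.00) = 32.78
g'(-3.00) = -19.52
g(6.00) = 86.33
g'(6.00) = 31.42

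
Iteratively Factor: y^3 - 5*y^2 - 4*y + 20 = (y + 2)*(y^2 - 7*y + 10) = (y - 2)*(y + 2)*(y - 5)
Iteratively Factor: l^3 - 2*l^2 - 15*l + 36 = (l + 4)*(l^2 - 6*l + 9) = (l - 3)*(l + 4)*(l - 3)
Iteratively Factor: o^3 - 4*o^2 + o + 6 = (o + 1)*(o^2 - 5*o + 6) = (o - 3)*(o + 1)*(o - 2)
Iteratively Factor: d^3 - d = (d - 1)*(d^2 + d) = (d - 1)*(d + 1)*(d)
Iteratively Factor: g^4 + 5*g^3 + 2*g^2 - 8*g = (g)*(g^3 + 5*g^2 + 2*g - 8) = g*(g - 1)*(g^2 + 6*g + 8) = g*(g - 1)*(g + 2)*(g + 4)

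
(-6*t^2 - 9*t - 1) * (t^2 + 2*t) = -6*t^4 - 21*t^3 - 19*t^2 - 2*t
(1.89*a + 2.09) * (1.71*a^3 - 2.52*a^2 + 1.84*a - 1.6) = 3.2319*a^4 - 1.1889*a^3 - 1.7892*a^2 + 0.8216*a - 3.344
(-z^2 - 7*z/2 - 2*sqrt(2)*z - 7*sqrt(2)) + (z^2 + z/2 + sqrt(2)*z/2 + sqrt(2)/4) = -3*z - 3*sqrt(2)*z/2 - 27*sqrt(2)/4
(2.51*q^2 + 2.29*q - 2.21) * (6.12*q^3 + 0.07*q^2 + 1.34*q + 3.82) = 15.3612*q^5 + 14.1905*q^4 - 10.0015*q^3 + 12.5021*q^2 + 5.7864*q - 8.4422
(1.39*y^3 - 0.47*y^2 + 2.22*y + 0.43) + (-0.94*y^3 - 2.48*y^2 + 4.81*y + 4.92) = 0.45*y^3 - 2.95*y^2 + 7.03*y + 5.35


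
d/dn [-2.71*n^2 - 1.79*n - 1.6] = -5.42*n - 1.79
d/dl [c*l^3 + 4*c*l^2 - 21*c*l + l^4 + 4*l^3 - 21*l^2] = 3*c*l^2 + 8*c*l - 21*c + 4*l^3 + 12*l^2 - 42*l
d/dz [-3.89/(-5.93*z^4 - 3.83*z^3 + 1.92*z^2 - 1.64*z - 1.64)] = (-92.2708*z^3 - 44.6961*z^2 + 14.9376*z - 6.3796)/(5.93*z^4 + 3.83*z^3 - 1.92*z^2 + 1.64*z + 1.64)^2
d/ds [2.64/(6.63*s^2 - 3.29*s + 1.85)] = (8.6856 - 35.0064*s)/(6.63*s^2 - 3.29*s + 1.85)^2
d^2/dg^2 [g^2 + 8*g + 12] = 2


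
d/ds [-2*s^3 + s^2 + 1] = 2*s*(1 - 3*s)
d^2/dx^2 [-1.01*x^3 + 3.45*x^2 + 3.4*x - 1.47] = 6.9 - 6.06*x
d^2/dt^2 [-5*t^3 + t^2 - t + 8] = 2 - 30*t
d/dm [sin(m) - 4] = cos(m)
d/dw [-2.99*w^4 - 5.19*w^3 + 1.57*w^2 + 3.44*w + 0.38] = -11.96*w^3 - 15.57*w^2 + 3.14*w + 3.44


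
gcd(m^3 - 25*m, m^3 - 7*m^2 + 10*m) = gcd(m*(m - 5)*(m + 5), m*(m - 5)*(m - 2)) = m^2 - 5*m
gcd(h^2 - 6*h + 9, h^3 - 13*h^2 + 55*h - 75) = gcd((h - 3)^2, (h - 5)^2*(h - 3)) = h - 3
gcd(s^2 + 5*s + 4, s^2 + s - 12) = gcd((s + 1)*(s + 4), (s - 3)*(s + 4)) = s + 4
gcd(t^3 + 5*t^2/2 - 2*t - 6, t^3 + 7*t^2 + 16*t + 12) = t^2 + 4*t + 4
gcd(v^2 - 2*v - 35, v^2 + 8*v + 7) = 1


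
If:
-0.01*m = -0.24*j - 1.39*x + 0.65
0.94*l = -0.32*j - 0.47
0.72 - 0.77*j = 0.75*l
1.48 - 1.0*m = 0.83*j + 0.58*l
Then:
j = 2.13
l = -1.22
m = 0.42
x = 0.10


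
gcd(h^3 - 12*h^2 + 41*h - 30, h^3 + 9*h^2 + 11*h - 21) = h - 1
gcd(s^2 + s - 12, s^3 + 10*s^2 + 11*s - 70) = 1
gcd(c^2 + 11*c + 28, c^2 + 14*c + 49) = c + 7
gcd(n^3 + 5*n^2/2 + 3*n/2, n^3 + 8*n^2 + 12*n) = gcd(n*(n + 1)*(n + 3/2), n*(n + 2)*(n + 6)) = n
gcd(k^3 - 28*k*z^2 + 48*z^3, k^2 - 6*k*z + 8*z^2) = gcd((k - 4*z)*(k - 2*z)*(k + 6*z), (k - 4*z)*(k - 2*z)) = k^2 - 6*k*z + 8*z^2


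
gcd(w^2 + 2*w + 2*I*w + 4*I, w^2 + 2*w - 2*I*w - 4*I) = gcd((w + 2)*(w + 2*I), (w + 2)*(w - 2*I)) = w + 2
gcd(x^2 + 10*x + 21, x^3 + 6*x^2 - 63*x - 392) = x + 7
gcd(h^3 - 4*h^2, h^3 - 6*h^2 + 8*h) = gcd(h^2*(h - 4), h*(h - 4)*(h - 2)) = h^2 - 4*h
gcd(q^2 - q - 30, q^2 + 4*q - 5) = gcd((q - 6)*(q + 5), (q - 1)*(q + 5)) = q + 5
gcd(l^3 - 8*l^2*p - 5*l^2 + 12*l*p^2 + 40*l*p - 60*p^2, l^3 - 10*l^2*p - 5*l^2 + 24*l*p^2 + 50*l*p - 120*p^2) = -l^2 + 6*l*p + 5*l - 30*p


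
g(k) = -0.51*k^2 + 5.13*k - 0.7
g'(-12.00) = 17.37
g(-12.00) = -135.70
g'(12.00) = -7.11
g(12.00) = -12.58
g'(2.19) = 2.90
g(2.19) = 8.09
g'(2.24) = 2.85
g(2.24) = 8.23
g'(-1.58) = 6.74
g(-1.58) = -10.08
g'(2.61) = 2.47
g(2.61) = 9.22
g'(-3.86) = 9.07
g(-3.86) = -28.10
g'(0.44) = 4.68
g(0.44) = 1.46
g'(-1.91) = 7.08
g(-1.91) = -12.36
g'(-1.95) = 7.12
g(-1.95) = -12.64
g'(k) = 5.13 - 1.02*k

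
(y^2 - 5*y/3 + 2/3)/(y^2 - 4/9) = 3*(y - 1)/(3*y + 2)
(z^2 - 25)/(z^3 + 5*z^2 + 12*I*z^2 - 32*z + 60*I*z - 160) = (z - 5)/(z^2 + 12*I*z - 32)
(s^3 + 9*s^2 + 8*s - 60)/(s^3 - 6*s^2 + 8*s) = (s^2 + 11*s + 30)/(s*(s - 4))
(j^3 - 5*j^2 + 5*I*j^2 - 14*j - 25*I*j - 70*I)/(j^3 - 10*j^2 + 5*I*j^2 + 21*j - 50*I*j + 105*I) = (j + 2)/(j - 3)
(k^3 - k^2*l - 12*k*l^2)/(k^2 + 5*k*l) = (k^2 - k*l - 12*l^2)/(k + 5*l)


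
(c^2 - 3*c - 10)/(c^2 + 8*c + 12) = (c - 5)/(c + 6)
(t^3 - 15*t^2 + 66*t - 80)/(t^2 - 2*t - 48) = (t^2 - 7*t + 10)/(t + 6)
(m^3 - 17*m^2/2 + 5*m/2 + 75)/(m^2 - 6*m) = m - 5/2 - 25/(2*m)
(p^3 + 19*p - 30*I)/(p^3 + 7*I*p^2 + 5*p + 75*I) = (p - 2*I)/(p + 5*I)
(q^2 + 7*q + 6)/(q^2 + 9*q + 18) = (q + 1)/(q + 3)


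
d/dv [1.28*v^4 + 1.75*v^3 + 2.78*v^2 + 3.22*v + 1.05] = 5.12*v^3 + 5.25*v^2 + 5.56*v + 3.22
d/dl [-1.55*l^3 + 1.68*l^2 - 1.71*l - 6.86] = -4.65*l^2 + 3.36*l - 1.71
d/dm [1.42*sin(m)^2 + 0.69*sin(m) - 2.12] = (2.84*sin(m) + 0.69)*cos(m)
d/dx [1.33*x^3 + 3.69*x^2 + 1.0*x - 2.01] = 3.99*x^2 + 7.38*x + 1.0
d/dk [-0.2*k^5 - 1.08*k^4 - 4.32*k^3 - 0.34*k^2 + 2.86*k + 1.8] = -1.0*k^4 - 4.32*k^3 - 12.96*k^2 - 0.68*k + 2.86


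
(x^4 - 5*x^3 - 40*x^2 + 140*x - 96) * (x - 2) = x^5 - 7*x^4 - 30*x^3 + 220*x^2 - 376*x + 192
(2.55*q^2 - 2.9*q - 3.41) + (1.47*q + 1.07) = 2.55*q^2 - 1.43*q - 2.34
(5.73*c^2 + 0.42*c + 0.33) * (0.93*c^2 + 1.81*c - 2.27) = 5.3289*c^4 + 10.7619*c^3 - 11.94*c^2 - 0.3561*c - 0.7491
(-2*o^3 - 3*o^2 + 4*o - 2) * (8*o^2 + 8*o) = -16*o^5 - 40*o^4 + 8*o^3 + 16*o^2 - 16*o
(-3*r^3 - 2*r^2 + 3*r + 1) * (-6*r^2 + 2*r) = 18*r^5 + 6*r^4 - 22*r^3 + 2*r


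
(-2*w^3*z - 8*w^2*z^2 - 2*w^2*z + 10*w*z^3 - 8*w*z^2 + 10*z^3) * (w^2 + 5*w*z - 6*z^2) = -2*w^5*z - 18*w^4*z^2 - 2*w^4*z - 18*w^3*z^3 - 18*w^3*z^2 + 98*w^2*z^4 - 18*w^2*z^3 - 60*w*z^5 + 98*w*z^4 - 60*z^5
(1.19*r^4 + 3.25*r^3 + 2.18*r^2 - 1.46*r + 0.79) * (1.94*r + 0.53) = 2.3086*r^5 + 6.9357*r^4 + 5.9517*r^3 - 1.677*r^2 + 0.7588*r + 0.4187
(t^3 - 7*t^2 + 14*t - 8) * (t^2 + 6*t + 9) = t^5 - t^4 - 19*t^3 + 13*t^2 + 78*t - 72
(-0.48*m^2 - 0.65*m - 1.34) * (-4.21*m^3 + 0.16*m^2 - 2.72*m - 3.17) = 2.0208*m^5 + 2.6597*m^4 + 6.843*m^3 + 3.0752*m^2 + 5.7053*m + 4.2478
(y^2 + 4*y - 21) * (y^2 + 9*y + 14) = y^4 + 13*y^3 + 29*y^2 - 133*y - 294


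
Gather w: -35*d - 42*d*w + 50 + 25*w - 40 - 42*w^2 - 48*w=-35*d - 42*w^2 + w*(-42*d - 23) + 10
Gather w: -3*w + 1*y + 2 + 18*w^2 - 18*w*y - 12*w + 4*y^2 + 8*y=18*w^2 + w*(-18*y - 15) + 4*y^2 + 9*y + 2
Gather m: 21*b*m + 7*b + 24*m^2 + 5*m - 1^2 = 7*b + 24*m^2 + m*(21*b + 5) - 1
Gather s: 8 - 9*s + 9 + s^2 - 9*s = s^2 - 18*s + 17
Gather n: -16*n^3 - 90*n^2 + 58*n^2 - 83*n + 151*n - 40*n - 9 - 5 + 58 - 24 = -16*n^3 - 32*n^2 + 28*n + 20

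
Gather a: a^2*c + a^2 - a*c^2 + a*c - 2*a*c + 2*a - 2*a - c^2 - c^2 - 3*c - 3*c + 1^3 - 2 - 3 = a^2*(c + 1) + a*(-c^2 - c) - 2*c^2 - 6*c - 4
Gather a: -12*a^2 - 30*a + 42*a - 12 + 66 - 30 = -12*a^2 + 12*a + 24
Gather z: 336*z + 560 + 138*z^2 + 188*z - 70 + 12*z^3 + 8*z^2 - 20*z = 12*z^3 + 146*z^2 + 504*z + 490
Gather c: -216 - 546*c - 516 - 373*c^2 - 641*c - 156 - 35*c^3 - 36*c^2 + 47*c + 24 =-35*c^3 - 409*c^2 - 1140*c - 864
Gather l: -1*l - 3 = -l - 3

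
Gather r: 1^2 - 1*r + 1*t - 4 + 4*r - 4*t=3*r - 3*t - 3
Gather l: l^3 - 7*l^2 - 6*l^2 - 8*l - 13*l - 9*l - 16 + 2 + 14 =l^3 - 13*l^2 - 30*l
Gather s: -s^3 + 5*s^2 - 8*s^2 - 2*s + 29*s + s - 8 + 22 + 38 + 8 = -s^3 - 3*s^2 + 28*s + 60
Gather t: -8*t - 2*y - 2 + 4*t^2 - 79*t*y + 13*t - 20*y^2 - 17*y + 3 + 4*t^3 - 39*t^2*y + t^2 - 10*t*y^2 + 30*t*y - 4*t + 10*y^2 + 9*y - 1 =4*t^3 + t^2*(5 - 39*y) + t*(-10*y^2 - 49*y + 1) - 10*y^2 - 10*y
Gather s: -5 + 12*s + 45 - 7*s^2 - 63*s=-7*s^2 - 51*s + 40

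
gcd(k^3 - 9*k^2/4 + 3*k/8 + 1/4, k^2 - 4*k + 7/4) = k - 1/2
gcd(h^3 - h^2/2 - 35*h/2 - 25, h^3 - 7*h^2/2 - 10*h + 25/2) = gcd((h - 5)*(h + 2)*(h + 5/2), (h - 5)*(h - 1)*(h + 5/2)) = h^2 - 5*h/2 - 25/2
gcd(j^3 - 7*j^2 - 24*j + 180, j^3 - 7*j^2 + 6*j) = j - 6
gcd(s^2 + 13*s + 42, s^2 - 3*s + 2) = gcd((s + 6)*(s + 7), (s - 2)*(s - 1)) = 1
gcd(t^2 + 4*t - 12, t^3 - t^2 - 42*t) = t + 6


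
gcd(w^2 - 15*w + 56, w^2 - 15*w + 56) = w^2 - 15*w + 56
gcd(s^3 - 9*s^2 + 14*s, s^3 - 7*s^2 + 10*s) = s^2 - 2*s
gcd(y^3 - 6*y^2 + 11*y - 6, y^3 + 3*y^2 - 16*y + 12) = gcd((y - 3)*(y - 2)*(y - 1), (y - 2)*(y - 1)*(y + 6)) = y^2 - 3*y + 2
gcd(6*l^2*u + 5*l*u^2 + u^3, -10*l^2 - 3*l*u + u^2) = 2*l + u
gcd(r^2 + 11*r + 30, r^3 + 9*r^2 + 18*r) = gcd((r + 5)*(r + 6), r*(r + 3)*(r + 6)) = r + 6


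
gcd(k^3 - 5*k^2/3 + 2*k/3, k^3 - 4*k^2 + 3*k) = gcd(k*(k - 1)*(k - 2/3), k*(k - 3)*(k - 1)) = k^2 - k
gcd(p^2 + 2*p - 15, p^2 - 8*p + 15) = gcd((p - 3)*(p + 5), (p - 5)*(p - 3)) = p - 3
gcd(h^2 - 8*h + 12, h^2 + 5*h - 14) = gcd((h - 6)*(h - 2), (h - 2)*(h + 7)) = h - 2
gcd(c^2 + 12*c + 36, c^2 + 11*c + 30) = c + 6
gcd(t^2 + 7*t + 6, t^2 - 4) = 1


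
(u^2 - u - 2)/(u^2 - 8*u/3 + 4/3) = 3*(u + 1)/(3*u - 2)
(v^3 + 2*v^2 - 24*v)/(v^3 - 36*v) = (v - 4)/(v - 6)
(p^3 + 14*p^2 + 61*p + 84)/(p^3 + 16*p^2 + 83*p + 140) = (p + 3)/(p + 5)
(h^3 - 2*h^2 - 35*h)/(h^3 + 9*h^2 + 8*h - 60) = h*(h - 7)/(h^2 + 4*h - 12)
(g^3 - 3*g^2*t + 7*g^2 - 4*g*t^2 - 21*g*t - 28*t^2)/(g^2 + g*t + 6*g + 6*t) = (g^2 - 4*g*t + 7*g - 28*t)/(g + 6)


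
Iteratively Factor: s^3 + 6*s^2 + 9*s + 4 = (s + 1)*(s^2 + 5*s + 4) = (s + 1)^2*(s + 4)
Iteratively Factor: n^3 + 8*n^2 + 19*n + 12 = (n + 4)*(n^2 + 4*n + 3) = (n + 1)*(n + 4)*(n + 3)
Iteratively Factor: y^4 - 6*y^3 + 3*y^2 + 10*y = (y)*(y^3 - 6*y^2 + 3*y + 10) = y*(y - 2)*(y^2 - 4*y - 5) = y*(y - 2)*(y + 1)*(y - 5)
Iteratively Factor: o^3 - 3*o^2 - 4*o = (o)*(o^2 - 3*o - 4) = o*(o + 1)*(o - 4)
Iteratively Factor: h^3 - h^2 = (h)*(h^2 - h) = h^2*(h - 1)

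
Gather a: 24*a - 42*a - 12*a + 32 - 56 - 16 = -30*a - 40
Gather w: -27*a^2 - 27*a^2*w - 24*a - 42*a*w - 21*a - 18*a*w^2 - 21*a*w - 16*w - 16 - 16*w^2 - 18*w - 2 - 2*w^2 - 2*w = -27*a^2 - 45*a + w^2*(-18*a - 18) + w*(-27*a^2 - 63*a - 36) - 18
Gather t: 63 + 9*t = 9*t + 63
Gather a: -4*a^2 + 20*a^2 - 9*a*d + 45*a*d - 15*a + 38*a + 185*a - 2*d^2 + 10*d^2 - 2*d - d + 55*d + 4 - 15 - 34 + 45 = 16*a^2 + a*(36*d + 208) + 8*d^2 + 52*d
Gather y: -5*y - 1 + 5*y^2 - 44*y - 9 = 5*y^2 - 49*y - 10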